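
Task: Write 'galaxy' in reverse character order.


Reverse 'galaxy' character by character: 'yxalag'.

yxalag


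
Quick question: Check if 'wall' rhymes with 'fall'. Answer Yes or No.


Rime (stressed vowel + following sounds) of 'wall': -all = /ɔːl/
Rime of 'fall': -all = /ɔːl/
/ɔːl/ and /ɔːl/ are the same ending sound, so the words rhyme.

Yes


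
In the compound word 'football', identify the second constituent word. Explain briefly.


Split 'football' into 'foot' + 'ball'. The second part is 'ball'.

ball


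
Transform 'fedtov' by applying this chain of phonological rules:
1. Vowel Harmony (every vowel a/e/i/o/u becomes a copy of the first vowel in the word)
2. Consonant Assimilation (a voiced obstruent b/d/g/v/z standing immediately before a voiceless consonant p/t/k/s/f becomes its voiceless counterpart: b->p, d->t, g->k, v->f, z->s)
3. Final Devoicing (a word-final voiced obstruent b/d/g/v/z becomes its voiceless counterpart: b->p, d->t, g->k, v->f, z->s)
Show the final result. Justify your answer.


Starting form: 'fedtov'
Rule 1: Vowel Harmony: all vowels become 'e' (matching first vowel). 'fedtov' -> 'fedtev'
Rule 2: Consonant Assimilation: voiced obstruent before voiceless consonant becomes voiceless ('dt' -> 'tt'). 'fedtev' -> 'fettev'
Rule 3: Final Devoicing: word-final voiced obstruent 'v' becomes voiceless 'f'. 'fettev' -> 'fettef'
Final form: 'fettef'

fettef


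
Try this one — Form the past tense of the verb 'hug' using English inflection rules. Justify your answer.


Apply rule: Double final consonant and add -ed. 'hug' becomes 'hugged'.

hugged


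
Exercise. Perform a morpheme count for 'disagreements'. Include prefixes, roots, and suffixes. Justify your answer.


Decomposition: dis- (prefix) + agree (root) + -ment (suffix) + -s (plural) = 4 morpheme(s)

4 morphemes


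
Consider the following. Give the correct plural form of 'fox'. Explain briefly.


Apply rule: Add -es (sibilant/fricative ending). 'fox' becomes 'foxes'.

foxes


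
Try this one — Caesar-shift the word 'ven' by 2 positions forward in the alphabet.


Shift each letter by 2: v -> x, e -> g, n -> p. Result: 'xgp'.

xgp


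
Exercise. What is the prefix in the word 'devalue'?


The word 'devalue' = 'de' (prefix) + 'value' (root). The prefix is 'de'.

de


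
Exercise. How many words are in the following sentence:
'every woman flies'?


Split into words: every | woman | flies = 3 words.

3


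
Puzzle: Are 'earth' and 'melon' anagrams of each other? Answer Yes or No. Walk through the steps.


Sorted letters of 'earth': 'aehrt'
Sorted letters of 'melon': 'elmno'
They do not match.

No


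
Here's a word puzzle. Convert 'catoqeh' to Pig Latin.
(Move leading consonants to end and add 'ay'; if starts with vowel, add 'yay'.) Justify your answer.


'catoqeh': move consonant cluster 'c' to end and add 'ay': 'atoqehcay'.

atoqehcay


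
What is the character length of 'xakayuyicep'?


Spell out 'xakayuyicep' and number each letter: x(1), a(2), k(3), a(4), y(5), u(6), y(7), i(8), c(9), e(10), p(11). Total: 11 letters.

11


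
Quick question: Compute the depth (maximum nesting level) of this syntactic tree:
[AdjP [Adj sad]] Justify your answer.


Count bracket nesting levels:
'[' at pos 0: depth = 1
'[' at pos 6: depth = 2
Maximum depth reached: 2

2


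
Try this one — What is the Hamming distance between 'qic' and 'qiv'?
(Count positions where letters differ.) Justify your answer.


Alignment:
Position 1: 'q' vs 'q' = match
Position 2: 'i' vs 'i' = match
Position 3: 'c' vs 'v' = DIFFER
Total differences: 1

1


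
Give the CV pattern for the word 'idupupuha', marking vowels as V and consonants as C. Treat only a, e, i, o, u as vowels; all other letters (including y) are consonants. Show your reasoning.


Letter mapping: i = V, d = C, u = V, p = C, u = V, p = C, u = V, h = C, a = V.

VCVCVCVCV


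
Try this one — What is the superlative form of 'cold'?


Apply superlative formation (add -est): 'cold' -> 'coldest'.

coldest


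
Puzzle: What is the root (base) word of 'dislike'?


Remove prefix 'dis' from 'dislike' to get root 'like'.

like


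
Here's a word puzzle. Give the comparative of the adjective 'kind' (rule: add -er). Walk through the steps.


Apply comparative formation (add -er): 'kind' -> 'kinder'.

kinder


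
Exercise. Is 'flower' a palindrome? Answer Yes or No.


Forward: 'flower'
Reversed: 'rewolf'
They differ.

No


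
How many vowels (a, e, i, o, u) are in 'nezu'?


Vowels in 'nezu': e, u = 2 vowels.

2


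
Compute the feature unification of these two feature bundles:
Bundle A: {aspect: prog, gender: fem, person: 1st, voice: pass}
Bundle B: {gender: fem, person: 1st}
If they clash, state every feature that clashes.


Compare features:
aspect: A=prog vs B=_ -> unified: prog
gender: A=fem vs B=fem -> unified: fem
person: A=1st vs B=1st -> unified: 1st
voice: A=pass vs B=_ -> unified: pass
No clashes found.

Unified: {aspect: prog, gender: fem, person: 1st, voice: pass}


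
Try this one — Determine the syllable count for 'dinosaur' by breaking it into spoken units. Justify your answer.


Break 'dinosaur' into syllables: di-no-saur -> di | no | saur = 3 syllables

3 syllables


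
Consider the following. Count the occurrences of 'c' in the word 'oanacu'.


Letter 'c' in 'oanacu': found at position(s) 5 = 1 occurrence(s).

1


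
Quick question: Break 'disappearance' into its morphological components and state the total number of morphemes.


Step 1: Identify prefix: 'dis' (meaning: not/apart)
Step 2: Identify root: 'appear'
Step 3: Identify suffix(es): 'ance'
Decomposition: dis- (prefix: not/apart) + appear (root) + -ance (suffix: state/act)
Total morphemes: 3

3 morphemes (dis- (prefix: not/apart) + appear (root) + -ance (suffix: state/act))


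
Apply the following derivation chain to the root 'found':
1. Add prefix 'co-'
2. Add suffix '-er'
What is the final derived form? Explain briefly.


Step 1: Add prefix 'co-' to 'found' = 'cofound'
Step 2: Add suffix '-er' to 'cofound' = 'cofounder'

cofounder


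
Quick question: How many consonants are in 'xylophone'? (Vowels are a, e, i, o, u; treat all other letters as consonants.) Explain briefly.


Consonants in 'xylophone': x, y, l, p, h, n = 6 consonants.

6


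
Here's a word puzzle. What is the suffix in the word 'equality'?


The word 'equality' = 'equal' (root) + '-ity' (suffix). The suffix is '-ity'.

ity


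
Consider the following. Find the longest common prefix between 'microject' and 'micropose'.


Compare from the start: 5 characters match: 'micro'. Mismatch at position 6: 'j' vs 'p'.

micro


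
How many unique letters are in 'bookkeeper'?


Unique letters in 'bookkeeper': {b, e, k, o, p, r} = 6 distinct letters.

6


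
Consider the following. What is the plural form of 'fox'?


Apply rule: Add -es (sibilant/fricative ending). 'fox' becomes 'foxes'.

foxes


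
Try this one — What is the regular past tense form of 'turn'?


Apply rule: Add -ed. 'turn' becomes 'turned'.

turned


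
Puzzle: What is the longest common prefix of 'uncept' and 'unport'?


Compare from the start: 2 characters match: 'un'. Mismatch at position 3: 'c' vs 'p'.

un


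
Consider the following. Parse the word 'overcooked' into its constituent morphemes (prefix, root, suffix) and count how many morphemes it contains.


Step 1: Identify prefix: 'over' (meaning: excessively)
Step 2: Identify root: 'cook'
Step 3: Identify suffix(es): 'ed'
Decomposition: over- (prefix: excessively) + cook (root) + -ed (suffix: past)
Total morphemes: 3

3 morphemes (over- (prefix: excessively) + cook (root) + -ed (suffix: past))


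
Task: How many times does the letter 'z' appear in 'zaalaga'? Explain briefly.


Letter 'z' in 'zaalaga': found at position(s) 1 = 1 occurrence(s).

1


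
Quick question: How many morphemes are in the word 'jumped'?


Decomposition: jump (root) + -ed (suffix) = 2 morpheme(s)

2 morphemes


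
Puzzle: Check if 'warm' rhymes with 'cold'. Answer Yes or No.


Rime (stressed vowel + following sounds) of 'warm': -arm = /ɔːrm/
Rime of 'cold': -old = /oʊld/
/ɔːrm/ and /oʊld/ are different ending sounds, so the words do not rhyme.

No


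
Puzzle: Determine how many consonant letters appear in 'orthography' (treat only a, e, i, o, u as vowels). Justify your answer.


Consonants in 'orthography': r, t, h, g, r, p, h, y = 8 consonants.

8


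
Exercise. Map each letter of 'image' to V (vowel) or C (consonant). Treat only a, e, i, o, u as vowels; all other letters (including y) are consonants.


Letter mapping: i = V, m = C, a = V, g = C, e = V.

VCVCV


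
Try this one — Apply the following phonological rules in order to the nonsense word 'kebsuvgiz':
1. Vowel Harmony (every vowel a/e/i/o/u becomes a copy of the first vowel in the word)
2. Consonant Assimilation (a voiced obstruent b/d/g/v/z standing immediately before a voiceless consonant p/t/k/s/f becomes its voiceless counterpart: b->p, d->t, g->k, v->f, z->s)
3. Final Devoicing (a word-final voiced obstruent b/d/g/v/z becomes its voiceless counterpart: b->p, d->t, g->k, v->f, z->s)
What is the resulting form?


Starting form: 'kebsuvgiz'
Rule 1: Vowel Harmony: all vowels become 'e' (matching first vowel). 'kebsuvgiz' -> 'kebsevgez'
Rule 2: Consonant Assimilation: voiced obstruent before voiceless consonant becomes voiceless ('bs' -> 'ps'). 'kebsevgez' -> 'kepsevgez'
Rule 3: Final Devoicing: word-final voiced obstruent 'z' becomes voiceless 's'. 'kepsevgez' -> 'kepsevges'
Final form: 'kepsevges'

kepsevges


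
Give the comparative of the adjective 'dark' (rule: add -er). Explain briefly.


Apply comparative formation (add -er): 'dark' -> 'darker'.

darker


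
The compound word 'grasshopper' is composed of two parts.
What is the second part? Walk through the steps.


Split 'grasshopper' into 'grass' + 'hopper'. The second part is 'hopper'.

hopper


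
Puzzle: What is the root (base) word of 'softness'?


Remove suffix '-ness' from 'softness' to get root 'soft'.

soft


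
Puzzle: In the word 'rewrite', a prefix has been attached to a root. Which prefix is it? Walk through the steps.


The word 'rewrite' = 're' (prefix) + 'write' (root). The prefix is 're'.

re


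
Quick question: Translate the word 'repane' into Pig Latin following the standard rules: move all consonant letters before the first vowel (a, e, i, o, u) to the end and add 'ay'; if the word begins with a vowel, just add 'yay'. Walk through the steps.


'repane': move consonant cluster 'r' to end and add 'ay': 'epaneray'.

epaneray


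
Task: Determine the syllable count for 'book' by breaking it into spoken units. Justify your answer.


Break 'book' into syllables: book -> book = 1 syllable

1 syllable


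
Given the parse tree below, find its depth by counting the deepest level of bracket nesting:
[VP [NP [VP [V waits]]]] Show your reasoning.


Count bracket nesting levels:
'[' at pos 0: depth = 1
'[' at pos 4: depth = 2
'[' at pos 8: depth = 3
'[' at pos 12: depth = 4
Maximum depth reached: 4

4


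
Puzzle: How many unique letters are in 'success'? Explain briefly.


Unique letters in 'success': {c, e, s, u} = 4 distinct letters.

4


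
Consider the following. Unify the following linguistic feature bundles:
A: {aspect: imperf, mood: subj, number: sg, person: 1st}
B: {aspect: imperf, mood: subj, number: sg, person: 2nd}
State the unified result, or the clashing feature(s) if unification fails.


Compare features:
aspect: A=imperf vs B=imperf -> unified: imperf
mood: A=subj vs B=subj -> unified: subj
number: A=sg vs B=sg -> unified: sg
person: A=1st vs B=2nd -> CLASH
Clash detected on feature 'person' (1st vs 2nd); unification fails.

CLASH on 'person' (1st vs 2nd)


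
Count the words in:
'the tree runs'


Split into words: the | tree | runs = 3 words.

3


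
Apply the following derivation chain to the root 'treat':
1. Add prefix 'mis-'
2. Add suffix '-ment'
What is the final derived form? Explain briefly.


Step 1: Add prefix 'mis-' to 'treat' = 'mistreat'
Step 2: Add suffix '-ment' to 'mistreat' = 'mistreatment'

mistreatment


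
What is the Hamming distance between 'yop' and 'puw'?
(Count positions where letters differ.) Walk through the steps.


Alignment:
Position 1: 'y' vs 'p' = DIFFER
Position 2: 'o' vs 'u' = DIFFER
Position 3: 'p' vs 'w' = DIFFER
Total differences: 3

3


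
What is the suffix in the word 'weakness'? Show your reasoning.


The word 'weakness' = 'weak' (root) + '-ness' (suffix). The suffix is '-ness'.

ness


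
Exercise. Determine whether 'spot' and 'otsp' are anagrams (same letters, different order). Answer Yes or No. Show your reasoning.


Sorted letters of 'spot': 'opst'
Sorted letters of 'otsp': 'opst'
They match.

Yes


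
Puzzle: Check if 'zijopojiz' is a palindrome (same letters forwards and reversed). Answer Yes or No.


Forward: 'zijopojiz'
Reversed: 'zijopojiz'
They are identical.

Yes


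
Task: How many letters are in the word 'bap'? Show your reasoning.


Spell out 'bap' and number each letter: b(1), a(2), p(3). Total: 3 letters.

3


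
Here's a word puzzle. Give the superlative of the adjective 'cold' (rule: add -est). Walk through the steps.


Apply superlative formation (add -est): 'cold' -> 'coldest'.

coldest


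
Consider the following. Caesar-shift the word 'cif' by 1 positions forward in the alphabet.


Shift each letter by 1: c -> d, i -> j, f -> g. Result: 'djg'.

djg


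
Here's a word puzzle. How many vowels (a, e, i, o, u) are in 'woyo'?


Vowels in 'woyo': o, o = 2 vowels.

2


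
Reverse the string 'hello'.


Reverse 'hello' character by character: 'olleh'.

olleh


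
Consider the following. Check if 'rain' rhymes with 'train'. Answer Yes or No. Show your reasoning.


Rime (stressed vowel + following sounds) of 'rain': -ain = /eɪn/
Rime of 'train': -ain = /eɪn/
/eɪn/ and /eɪn/ are the same ending sound, so the words rhyme.

Yes


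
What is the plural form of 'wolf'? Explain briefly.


Apply rule: Change -f to -ves. 'wolf' becomes 'wolves'.

wolves


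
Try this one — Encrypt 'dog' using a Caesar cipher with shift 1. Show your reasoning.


Shift each letter by 1: d -> e, o -> p, g -> h. Result: 'eph'.

eph


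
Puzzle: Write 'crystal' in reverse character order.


Reverse 'crystal' character by character: 'latsyrc'.

latsyrc


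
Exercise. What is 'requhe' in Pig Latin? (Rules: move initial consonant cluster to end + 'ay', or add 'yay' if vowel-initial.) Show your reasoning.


'requhe': move consonant cluster 'r' to end and add 'ay': 'equheray'.

equheray


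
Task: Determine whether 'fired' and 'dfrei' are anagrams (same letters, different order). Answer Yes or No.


Sorted letters of 'fired': 'defir'
Sorted letters of 'dfrei': 'defir'
They match.

Yes


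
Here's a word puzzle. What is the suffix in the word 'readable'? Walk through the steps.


The word 'readable' = 'read' (root) + '-able' (suffix). The suffix is '-able'.

able


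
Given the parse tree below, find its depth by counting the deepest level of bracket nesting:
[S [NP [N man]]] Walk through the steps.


Count bracket nesting levels:
'[' at pos 0: depth = 1
'[' at pos 3: depth = 2
'[' at pos 7: depth = 3
Maximum depth reached: 3

3


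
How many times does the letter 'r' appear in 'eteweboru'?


Letter 'r' in 'eteweboru': found at position(s) 8 = 1 occurrence(s).

1


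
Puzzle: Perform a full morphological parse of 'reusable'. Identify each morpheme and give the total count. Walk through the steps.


Step 1: Identify prefix: 're' (meaning: again)
Step 2: Identify root: 'use'
Step 3: Identify suffix(es): 'able'
Decomposition: re- (prefix: again) + use (root) + -able (suffix: capable of)
Total morphemes: 3

3 morphemes (re- (prefix: again) + use (root) + -able (suffix: capable of))


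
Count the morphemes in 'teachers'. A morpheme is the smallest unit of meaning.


Decomposition: teach (root) + -er (suffix) + -s (plural) = 3 morpheme(s)

3 morphemes


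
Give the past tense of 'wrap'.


Apply rule: Double final consonant and add -ed. 'wrap' becomes 'wrapped'.

wrapped


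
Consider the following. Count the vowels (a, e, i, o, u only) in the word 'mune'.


Vowels in 'mune': u, e = 2 vowels.

2


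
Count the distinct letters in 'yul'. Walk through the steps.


Unique letters in 'yul': {l, u, y} = 3 distinct letters.

3


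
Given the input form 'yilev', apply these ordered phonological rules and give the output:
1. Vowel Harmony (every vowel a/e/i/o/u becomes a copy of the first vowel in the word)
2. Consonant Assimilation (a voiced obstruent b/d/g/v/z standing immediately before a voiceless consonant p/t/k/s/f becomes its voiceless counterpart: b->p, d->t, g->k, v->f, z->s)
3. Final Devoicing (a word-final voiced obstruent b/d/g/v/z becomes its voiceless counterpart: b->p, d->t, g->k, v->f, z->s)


Starting form: 'yilev'
Rule 1: Vowel Harmony: all vowels become 'i' (matching first vowel). 'yilev' -> 'yiliv'
Rule 2: Consonant Assimilation: no voiced obstruent (b/d/g/v/z) stands immediately before a voiceless consonant (p/t/k/s/f). No change.
Rule 3: Final Devoicing: word-final voiced obstruent 'v' becomes voiceless 'f'. 'yiliv' -> 'yilif'
Final form: 'yilif'

yilif


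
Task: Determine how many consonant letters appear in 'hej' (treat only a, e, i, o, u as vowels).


Consonants in 'hej': h, j = 2 consonants.

2


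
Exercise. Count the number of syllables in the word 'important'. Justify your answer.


Break 'important' into syllables: im-por-tant -> im | por | tant = 3 syllables

3 syllables


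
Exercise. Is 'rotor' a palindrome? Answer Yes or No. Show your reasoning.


Forward: 'rotor'
Reversed: 'rotor'
They are identical.

Yes


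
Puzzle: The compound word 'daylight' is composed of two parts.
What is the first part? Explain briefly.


Split 'daylight' into 'day' + 'light'. The first part is 'day'.

day


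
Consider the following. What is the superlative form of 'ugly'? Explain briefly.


Apply superlative formation (consonant + y: change y to i, add -est): 'ugly' -> 'ugliest'.

ugliest


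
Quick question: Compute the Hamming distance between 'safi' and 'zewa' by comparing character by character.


Alignment:
Position 1: 's' vs 'z' = DIFFER
Position 2: 'a' vs 'e' = DIFFER
Position 3: 'f' vs 'w' = DIFFER
Position 4: 'i' vs 'a' = DIFFER
Total differences: 4

4


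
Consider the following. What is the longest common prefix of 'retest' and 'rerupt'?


Compare from the start: 2 characters match: 're'. Mismatch at position 3: 't' vs 'r'.

re


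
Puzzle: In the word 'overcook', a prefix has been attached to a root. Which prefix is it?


The word 'overcook' = 'over' (prefix) + 'cook' (root). The prefix is 'over'.

over


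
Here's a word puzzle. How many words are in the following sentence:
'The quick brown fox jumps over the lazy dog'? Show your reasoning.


Split into words: The | quick | brown | fox | jumps | over | the | lazy | dog = 9 words.

9


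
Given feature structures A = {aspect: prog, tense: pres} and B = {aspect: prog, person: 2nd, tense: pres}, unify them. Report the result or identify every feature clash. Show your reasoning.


Compare features:
aspect: A=prog vs B=prog -> unified: prog
person: A=_ vs B=2nd -> unified: 2nd
tense: A=pres vs B=pres -> unified: pres
No clashes found.

Unified: {aspect: prog, person: 2nd, tense: pres}


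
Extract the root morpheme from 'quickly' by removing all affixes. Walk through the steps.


Remove suffix '-ly' from 'quickly' to get root 'quick'.

quick


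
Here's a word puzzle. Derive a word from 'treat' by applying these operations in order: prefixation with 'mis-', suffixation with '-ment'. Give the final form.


Step 1: Add prefix 'mis-' to 'treat' = 'mistreat'
Step 2: Add suffix '-ment' to 'mistreat' = 'mistreatment'

mistreatment


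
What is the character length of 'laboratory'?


Spell out 'laboratory' and number each letter: l(1), a(2), b(3), o(4), r(5), a(6), t(7), o(8), r(9), y(10). Total: 10 letters.

10


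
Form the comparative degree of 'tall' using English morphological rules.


Apply comparative formation (add -er): 'tall' -> 'taller'.

taller


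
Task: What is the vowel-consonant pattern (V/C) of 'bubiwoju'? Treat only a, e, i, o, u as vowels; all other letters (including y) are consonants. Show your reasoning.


Letter mapping: b = C, u = V, b = C, i = V, w = C, o = V, j = C, u = V.

CVCVCVCV


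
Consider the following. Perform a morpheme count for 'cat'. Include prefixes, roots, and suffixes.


Decomposition: cat (free morpheme) = 1 morpheme(s)

1 morphemes


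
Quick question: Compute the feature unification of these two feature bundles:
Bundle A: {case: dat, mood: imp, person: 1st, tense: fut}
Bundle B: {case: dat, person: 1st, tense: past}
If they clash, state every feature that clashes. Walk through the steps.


Compare features:
case: A=dat vs B=dat -> unified: dat
mood: A=imp vs B=_ -> unified: imp
person: A=1st vs B=1st -> unified: 1st
tense: A=fut vs B=past -> CLASH
Clash detected on feature 'tense' (fut vs past); unification fails.

CLASH on 'tense' (fut vs past)


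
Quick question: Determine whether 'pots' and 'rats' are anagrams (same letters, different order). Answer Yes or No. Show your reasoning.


Sorted letters of 'pots': 'opst'
Sorted letters of 'rats': 'arst'
They do not match.

No


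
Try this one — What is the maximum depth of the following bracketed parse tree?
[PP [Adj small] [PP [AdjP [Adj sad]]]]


Count bracket nesting levels:
'[' at pos 0: depth = 1
'[' at pos 4: depth = 2
'[' at pos 16: depth = 2
'[' at pos 20: depth = 3
'[' at pos 26: depth = 4
Maximum depth reached: 4

4


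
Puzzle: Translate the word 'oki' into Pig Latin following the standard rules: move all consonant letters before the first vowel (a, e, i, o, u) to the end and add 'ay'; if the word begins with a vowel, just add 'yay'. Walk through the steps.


'oki' starts with a vowel, so add 'yay': 'okiyay'.

okiyay


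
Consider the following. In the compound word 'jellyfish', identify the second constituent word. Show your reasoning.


Split 'jellyfish' into 'jelly' + 'fish'. The second part is 'fish'.

fish


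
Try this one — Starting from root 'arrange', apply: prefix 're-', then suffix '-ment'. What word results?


Step 1: Add prefix 're-' to 'arrange' = 'rearrange'
Step 2: Add suffix '-ment' to 'rearrange' = 'rearrangement'

rearrangement


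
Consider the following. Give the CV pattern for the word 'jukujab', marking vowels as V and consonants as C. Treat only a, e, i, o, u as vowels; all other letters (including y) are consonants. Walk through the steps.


Letter mapping: j = C, u = V, k = C, u = V, j = C, a = V, b = C.

CVCVCVC


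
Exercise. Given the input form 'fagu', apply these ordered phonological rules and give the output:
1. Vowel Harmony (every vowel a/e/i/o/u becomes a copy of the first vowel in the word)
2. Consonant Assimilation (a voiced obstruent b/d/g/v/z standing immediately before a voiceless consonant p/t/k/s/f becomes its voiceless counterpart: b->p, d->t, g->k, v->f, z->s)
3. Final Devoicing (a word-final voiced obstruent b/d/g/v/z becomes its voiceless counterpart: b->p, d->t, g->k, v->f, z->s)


Starting form: 'fagu'
Rule 1: Vowel Harmony: all vowels become 'a' (matching first vowel). 'fagu' -> 'faga'
Rule 2: Consonant Assimilation: no voiced obstruent (b/d/g/v/z) stands immediately before a voiceless consonant (p/t/k/s/f). No change.
Rule 3: Final Devoicing: the word ends in the vowel 'a', not a consonant. No change.
Final form: 'faga'

faga


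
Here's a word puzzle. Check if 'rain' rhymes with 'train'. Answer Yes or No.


Rime (stressed vowel + following sounds) of 'rain': -ain = /eɪn/
Rime of 'train': -ain = /eɪn/
/eɪn/ and /eɪn/ are the same ending sound, so the words rhyme.

Yes


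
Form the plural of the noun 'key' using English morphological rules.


Apply rule: Add -s. 'key' becomes 'keys'.

keys


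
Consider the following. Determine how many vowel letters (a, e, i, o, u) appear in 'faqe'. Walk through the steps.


Vowels in 'faqe': a, e = 2 vowels.

2


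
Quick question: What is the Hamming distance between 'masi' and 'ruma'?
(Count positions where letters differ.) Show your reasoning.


Alignment:
Position 1: 'm' vs 'r' = DIFFER
Position 2: 'a' vs 'u' = DIFFER
Position 3: 's' vs 'm' = DIFFER
Position 4: 'i' vs 'a' = DIFFER
Total differences: 4

4


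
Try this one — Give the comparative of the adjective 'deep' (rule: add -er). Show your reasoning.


Apply comparative formation (add -er): 'deep' -> 'deeper'.

deeper


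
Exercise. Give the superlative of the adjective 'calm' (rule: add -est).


Apply superlative formation (add -est): 'calm' -> 'calmest'.

calmest


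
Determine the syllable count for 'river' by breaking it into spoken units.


Break 'river' into syllables: riv-er -> riv | er = 2 syllables

2 syllables


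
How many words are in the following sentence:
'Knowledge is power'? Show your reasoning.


Split into words: Knowledge | is | power = 3 words.

3


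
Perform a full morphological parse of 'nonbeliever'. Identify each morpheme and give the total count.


Step 1: Identify prefix: 'non' (meaning: not)
Step 2: Identify root: 'believe'
Step 3: Identify suffix(es): 'er'
Decomposition: non- (prefix: not) + believe (root) + -er (suffix: one who)
Total morphemes: 3

3 morphemes (non- (prefix: not) + believe (root) + -er (suffix: one who))


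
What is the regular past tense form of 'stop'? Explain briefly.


Apply rule: Double final consonant and add -ed. 'stop' becomes 'stopped'.

stopped


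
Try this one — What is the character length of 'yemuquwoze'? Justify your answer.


Spell out 'yemuquwoze' and number each letter: y(1), e(2), m(3), u(4), q(5), u(6), w(7), o(8), z(9), e(10). Total: 10 letters.

10


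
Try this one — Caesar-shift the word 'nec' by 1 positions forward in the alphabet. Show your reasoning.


Shift each letter by 1: n -> o, e -> f, c -> d. Result: 'ofd'.

ofd


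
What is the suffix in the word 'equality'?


The word 'equality' = 'equal' (root) + '-ity' (suffix). The suffix is '-ity'.

ity


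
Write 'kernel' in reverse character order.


Reverse 'kernel' character by character: 'lenrek'.

lenrek


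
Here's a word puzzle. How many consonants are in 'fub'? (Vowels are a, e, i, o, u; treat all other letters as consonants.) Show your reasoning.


Consonants in 'fub': f, b = 2 consonants.

2


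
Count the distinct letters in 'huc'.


Unique letters in 'huc': {c, h, u} = 3 distinct letters.

3


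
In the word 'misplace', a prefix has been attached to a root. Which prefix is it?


The word 'misplace' = 'mis' (prefix) + 'place' (root). The prefix is 'mis'.

mis


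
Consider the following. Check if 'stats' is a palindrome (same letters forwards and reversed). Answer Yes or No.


Forward: 'stats'
Reversed: 'stats'
They are identical.

Yes


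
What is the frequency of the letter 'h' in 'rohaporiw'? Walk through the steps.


Letter 'h' in 'rohaporiw': found at position(s) 3 = 1 occurrence(s).

1


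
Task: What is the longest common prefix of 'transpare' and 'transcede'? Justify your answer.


Compare from the start: 5 characters match: 'trans'. Mismatch at position 6: 'p' vs 'c'.

trans


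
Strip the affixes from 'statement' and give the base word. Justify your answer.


Remove suffix '-ment' from 'statement' to get root 'state'.

state


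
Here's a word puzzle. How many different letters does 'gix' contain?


Unique letters in 'gix': {g, i, x} = 3 distinct letters.

3


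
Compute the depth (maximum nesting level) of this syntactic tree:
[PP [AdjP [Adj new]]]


Count bracket nesting levels:
'[' at pos 0: depth = 1
'[' at pos 4: depth = 2
'[' at pos 10: depth = 3
Maximum depth reached: 3

3


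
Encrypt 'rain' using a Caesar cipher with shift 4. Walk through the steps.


Shift each letter by 4: r -> v, a -> e, i -> m, n -> r. Result: 'vemr'.

vemr


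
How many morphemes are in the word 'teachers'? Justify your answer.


Decomposition: teach (root) + -er (suffix) + -s (plural) = 3 morpheme(s)

3 morphemes


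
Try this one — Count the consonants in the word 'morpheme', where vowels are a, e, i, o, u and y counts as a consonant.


Consonants in 'morpheme': m, r, p, h, m = 5 consonants.

5


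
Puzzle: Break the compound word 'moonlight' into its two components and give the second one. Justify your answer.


Split 'moonlight' into 'moon' + 'light'. The second part is 'light'.

light


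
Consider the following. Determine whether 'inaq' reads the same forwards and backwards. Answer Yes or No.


Forward: 'inaq'
Reversed: 'qani'
They differ.

No


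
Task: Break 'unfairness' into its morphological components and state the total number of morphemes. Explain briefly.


Step 1: Identify prefix: 'un' (meaning: not/reverse)
Step 2: Identify root: 'fair'
Step 3: Identify suffix(es): 'ness'
Decomposition: un- (prefix: not/reverse) + fair (root) + -ness (suffix: state of)
Total morphemes: 3

3 morphemes (un- (prefix: not/reverse) + fair (root) + -ness (suffix: state of))


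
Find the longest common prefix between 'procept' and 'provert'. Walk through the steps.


Compare from the start: 3 characters match: 'pro'. Mismatch at position 4: 'c' vs 'v'.

pro


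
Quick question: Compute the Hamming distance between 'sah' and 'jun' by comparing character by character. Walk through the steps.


Alignment:
Position 1: 's' vs 'j' = DIFFER
Position 2: 'a' vs 'u' = DIFFER
Position 3: 'h' vs 'n' = DIFFER
Total differences: 3

3


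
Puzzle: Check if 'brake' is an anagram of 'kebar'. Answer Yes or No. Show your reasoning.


Sorted letters of 'brake': 'abekr'
Sorted letters of 'kebar': 'abekr'
They match.

Yes


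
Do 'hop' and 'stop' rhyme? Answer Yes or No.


Rime (stressed vowel + following sounds) of 'hop': -op = /ɒp/
Rime of 'stop': -op = /ɒp/
/ɒp/ and /ɒp/ are the same ending sound, so the words rhyme.

Yes


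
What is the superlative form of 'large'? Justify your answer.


Apply superlative formation (ends in e: add -st): 'large' -> 'largest'.

largest


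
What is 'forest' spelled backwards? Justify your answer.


Reverse 'forest' character by character: 'tserof'.

tserof


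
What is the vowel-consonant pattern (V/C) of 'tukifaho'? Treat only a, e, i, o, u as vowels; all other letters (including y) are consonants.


Letter mapping: t = C, u = V, k = C, i = V, f = C, a = V, h = C, o = V.

CVCVCVCV


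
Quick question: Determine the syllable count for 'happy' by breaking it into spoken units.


Break 'happy' into syllables: hap-py -> hap | py = 2 syllables

2 syllables


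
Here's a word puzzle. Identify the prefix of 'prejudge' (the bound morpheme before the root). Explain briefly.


The word 'prejudge' = 'pre' (prefix) + 'judge' (root). The prefix is 'pre'.

pre


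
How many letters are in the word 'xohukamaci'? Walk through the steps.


Spell out 'xohukamaci' and number each letter: x(1), o(2), h(3), u(4), k(5), a(6), m(7), a(8), c(9), i(10). Total: 10 letters.

10


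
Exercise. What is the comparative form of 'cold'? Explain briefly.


Apply comparative formation (add -er): 'cold' -> 'colder'.

colder


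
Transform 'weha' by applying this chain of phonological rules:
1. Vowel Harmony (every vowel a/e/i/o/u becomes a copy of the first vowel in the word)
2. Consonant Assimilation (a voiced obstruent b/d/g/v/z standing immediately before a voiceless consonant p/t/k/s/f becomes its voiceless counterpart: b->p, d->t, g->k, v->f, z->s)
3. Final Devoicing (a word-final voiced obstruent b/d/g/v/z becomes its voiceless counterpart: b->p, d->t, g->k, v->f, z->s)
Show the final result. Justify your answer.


Starting form: 'weha'
Rule 1: Vowel Harmony: all vowels become 'e' (matching first vowel). 'weha' -> 'wehe'
Rule 2: Consonant Assimilation: no voiced obstruent (b/d/g/v/z) stands immediately before a voiceless consonant (p/t/k/s/f). No change.
Rule 3: Final Devoicing: the word ends in the vowel 'e', not a consonant. No change.
Final form: 'wehe'

wehe


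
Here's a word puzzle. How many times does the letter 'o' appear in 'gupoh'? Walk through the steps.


Letter 'o' in 'gupoh': found at position(s) 4 = 1 occurrence(s).

1


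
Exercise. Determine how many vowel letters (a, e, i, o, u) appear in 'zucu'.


Vowels in 'zucu': u, u = 2 vowels.

2


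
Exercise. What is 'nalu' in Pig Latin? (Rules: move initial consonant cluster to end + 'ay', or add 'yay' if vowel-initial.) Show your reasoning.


'nalu': move consonant cluster 'n' to end and add 'ay': 'alunay'.

alunay


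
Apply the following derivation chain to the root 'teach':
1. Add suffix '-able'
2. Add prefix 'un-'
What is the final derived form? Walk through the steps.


Step 1: Add suffix '-able' to 'teach' = 'teachable'
Step 2: Add prefix 'un-' to 'teachable' = 'unteachable'

unteachable


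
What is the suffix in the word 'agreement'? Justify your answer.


The word 'agreement' = 'agree' (root) + '-ment' (suffix). The suffix is '-ment'.

ment


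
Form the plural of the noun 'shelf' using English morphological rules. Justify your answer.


Apply rule: Change -f to -ves. 'shelf' becomes 'shelves'.

shelves


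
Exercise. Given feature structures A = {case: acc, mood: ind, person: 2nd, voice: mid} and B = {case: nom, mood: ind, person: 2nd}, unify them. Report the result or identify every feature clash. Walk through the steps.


Compare features:
case: A=acc vs B=nom -> CLASH
mood: A=ind vs B=ind -> unified: ind
person: A=2nd vs B=2nd -> unified: 2nd
voice: A=mid vs B=_ -> unified: mid
Clash detected on feature 'case' (acc vs nom); unification fails.

CLASH on 'case' (acc vs nom)


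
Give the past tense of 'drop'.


Apply rule: Double final consonant and add -ed. 'drop' becomes 'dropped'.

dropped


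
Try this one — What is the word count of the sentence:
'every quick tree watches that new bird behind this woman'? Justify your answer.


Split into words: every | quick | tree | watches | that | new | bird | behind | this | woman = 10 words.

10


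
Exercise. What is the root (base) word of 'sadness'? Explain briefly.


Remove suffix '-ness' from 'sadness' to get root 'sad'.

sad


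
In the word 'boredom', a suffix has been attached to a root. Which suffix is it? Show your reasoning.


The word 'boredom' = 'bore' (root) + '-dom' (suffix). The suffix is '-dom'.

dom


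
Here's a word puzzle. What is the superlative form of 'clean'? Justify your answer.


Apply superlative formation (add -est): 'clean' -> 'cleanest'.

cleanest


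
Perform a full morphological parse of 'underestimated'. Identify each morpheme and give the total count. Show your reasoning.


Step 1: Identify prefix: 'under' (meaning: beneath/insufficient)
Step 2: Identify root: 'estimate'
Step 3: Identify suffix(es): 'ed'
Decomposition: under- (prefix: beneath/insufficient) + estimate (root) + -ed (suffix: past)
Total morphemes: 3

3 morphemes (under- (prefix: beneath/insufficient) + estimate (root) + -ed (suffix: past))


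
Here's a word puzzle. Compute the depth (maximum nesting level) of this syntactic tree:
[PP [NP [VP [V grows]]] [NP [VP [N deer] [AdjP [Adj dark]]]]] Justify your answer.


Count bracket nesting levels:
'[' at pos 0: depth = 1
'[' at pos 4: depth = 2
'[' at pos 8: depth = 3
'[' at pos 12: depth = 4
'[' at pos 24: depth = 2
'[' at pos 28: depth = 3
'[' at pos 32: depth = 4
'[' at pos 41: depth = 4
'[' at pos 47: depth = 5
Maximum depth reached: 5

5


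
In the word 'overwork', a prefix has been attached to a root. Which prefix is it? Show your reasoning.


The word 'overwork' = 'over' (prefix) + 'work' (root). The prefix is 'over'.

over


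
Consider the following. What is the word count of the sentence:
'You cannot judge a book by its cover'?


Split into words: You | cannot | judge | a | book | by | its | cover = 8 words.

8


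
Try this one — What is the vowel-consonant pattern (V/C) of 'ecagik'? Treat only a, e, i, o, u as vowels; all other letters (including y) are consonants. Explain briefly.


Letter mapping: e = V, c = C, a = V, g = C, i = V, k = C.

VCVCVC


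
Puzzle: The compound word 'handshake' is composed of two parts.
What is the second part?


Split 'handshake' into 'hand' + 'shake'. The second part is 'shake'.

shake


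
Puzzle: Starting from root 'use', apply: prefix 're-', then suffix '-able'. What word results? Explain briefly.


Step 1: Add prefix 're-' to 'use' = 'reuse'
Step 2: Add suffix '-able' to 'reuse' = 'reusable'

reusable


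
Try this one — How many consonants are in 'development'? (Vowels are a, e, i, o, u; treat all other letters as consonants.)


Consonants in 'development': d, v, l, p, m, n, t = 7 consonants.

7


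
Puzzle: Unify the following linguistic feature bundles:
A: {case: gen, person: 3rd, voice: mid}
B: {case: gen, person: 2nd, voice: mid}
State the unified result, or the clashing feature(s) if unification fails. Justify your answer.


Compare features:
case: A=gen vs B=gen -> unified: gen
person: A=3rd vs B=2nd -> CLASH
voice: A=mid vs B=mid -> unified: mid
Clash detected on feature 'person' (3rd vs 2nd); unification fails.

CLASH on 'person' (3rd vs 2nd)


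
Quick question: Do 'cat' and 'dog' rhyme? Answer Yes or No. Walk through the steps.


Rime (stressed vowel + following sounds) of 'cat': -at = /æt/
Rime of 'dog': -og = /ɒg/
/æt/ and /ɒg/ are different ending sounds, so the words do not rhyme.

No


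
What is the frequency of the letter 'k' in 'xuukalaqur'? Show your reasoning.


Letter 'k' in 'xuukalaqur': found at position(s) 4 = 1 occurrence(s).

1


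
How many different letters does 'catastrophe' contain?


Unique letters in 'catastrophe': {a, c, e, h, o, p, r, s, t} = 9 distinct letters.

9


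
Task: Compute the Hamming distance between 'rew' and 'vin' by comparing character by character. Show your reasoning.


Alignment:
Position 1: 'r' vs 'v' = DIFFER
Position 2: 'e' vs 'i' = DIFFER
Position 3: 'w' vs 'n' = DIFFER
Total differences: 3

3


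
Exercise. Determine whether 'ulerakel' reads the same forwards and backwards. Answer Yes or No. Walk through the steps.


Forward: 'ulerakel'
Reversed: 'lekarelu'
They differ.

No


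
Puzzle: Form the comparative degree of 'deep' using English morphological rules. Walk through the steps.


Apply comparative formation (add -er): 'deep' -> 'deeper'.

deeper


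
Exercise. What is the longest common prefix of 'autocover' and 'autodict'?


Compare from the start: 4 characters match: 'auto'. Mismatch at position 5: 'c' vs 'd'.

auto


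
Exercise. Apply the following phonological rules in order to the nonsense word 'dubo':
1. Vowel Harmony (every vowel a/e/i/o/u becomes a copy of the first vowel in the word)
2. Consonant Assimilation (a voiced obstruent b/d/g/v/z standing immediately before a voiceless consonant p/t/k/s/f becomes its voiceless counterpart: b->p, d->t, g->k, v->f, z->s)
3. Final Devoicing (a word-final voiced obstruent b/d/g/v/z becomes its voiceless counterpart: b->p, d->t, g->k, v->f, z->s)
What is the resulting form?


Starting form: 'dubo'
Rule 1: Vowel Harmony: all vowels become 'u' (matching first vowel). 'dubo' -> 'dubu'
Rule 2: Consonant Assimilation: no voiced obstruent (b/d/g/v/z) stands immediately before a voiceless consonant (p/t/k/s/f). No change.
Rule 3: Final Devoicing: the word ends in the vowel 'u', not a consonant. No change.
Final form: 'dubu'

dubu
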